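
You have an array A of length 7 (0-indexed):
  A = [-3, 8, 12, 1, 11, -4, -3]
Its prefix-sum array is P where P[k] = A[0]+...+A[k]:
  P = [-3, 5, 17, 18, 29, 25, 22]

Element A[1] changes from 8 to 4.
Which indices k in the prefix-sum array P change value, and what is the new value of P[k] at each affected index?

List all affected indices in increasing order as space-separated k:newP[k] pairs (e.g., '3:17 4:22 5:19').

P[k] = A[0] + ... + A[k]
P[k] includes A[1] iff k >= 1
Affected indices: 1, 2, ..., 6; delta = -4
  P[1]: 5 + -4 = 1
  P[2]: 17 + -4 = 13
  P[3]: 18 + -4 = 14
  P[4]: 29 + -4 = 25
  P[5]: 25 + -4 = 21
  P[6]: 22 + -4 = 18

Answer: 1:1 2:13 3:14 4:25 5:21 6:18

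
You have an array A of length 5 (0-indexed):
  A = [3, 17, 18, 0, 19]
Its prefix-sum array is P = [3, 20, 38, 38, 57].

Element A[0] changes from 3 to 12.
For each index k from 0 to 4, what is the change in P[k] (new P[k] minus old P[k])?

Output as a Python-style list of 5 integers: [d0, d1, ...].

Answer: [9, 9, 9, 9, 9]

Derivation:
Element change: A[0] 3 -> 12, delta = 9
For k < 0: P[k] unchanged, delta_P[k] = 0
For k >= 0: P[k] shifts by exactly 9
Delta array: [9, 9, 9, 9, 9]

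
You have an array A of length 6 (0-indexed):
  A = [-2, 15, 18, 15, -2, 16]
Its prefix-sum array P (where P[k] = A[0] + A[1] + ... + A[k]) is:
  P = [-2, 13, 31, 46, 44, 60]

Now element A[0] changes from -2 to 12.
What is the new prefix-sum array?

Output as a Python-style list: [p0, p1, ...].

Change: A[0] -2 -> 12, delta = 14
P[k] for k < 0: unchanged (A[0] not included)
P[k] for k >= 0: shift by delta = 14
  P[0] = -2 + 14 = 12
  P[1] = 13 + 14 = 27
  P[2] = 31 + 14 = 45
  P[3] = 46 + 14 = 60
  P[4] = 44 + 14 = 58
  P[5] = 60 + 14 = 74

Answer: [12, 27, 45, 60, 58, 74]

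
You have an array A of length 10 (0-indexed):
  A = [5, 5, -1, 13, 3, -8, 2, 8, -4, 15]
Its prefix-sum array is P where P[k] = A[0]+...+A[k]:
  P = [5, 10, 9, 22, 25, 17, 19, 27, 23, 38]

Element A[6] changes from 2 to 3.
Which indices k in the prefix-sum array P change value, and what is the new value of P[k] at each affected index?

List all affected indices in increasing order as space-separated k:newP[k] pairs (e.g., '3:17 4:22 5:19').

Answer: 6:20 7:28 8:24 9:39

Derivation:
P[k] = A[0] + ... + A[k]
P[k] includes A[6] iff k >= 6
Affected indices: 6, 7, ..., 9; delta = 1
  P[6]: 19 + 1 = 20
  P[7]: 27 + 1 = 28
  P[8]: 23 + 1 = 24
  P[9]: 38 + 1 = 39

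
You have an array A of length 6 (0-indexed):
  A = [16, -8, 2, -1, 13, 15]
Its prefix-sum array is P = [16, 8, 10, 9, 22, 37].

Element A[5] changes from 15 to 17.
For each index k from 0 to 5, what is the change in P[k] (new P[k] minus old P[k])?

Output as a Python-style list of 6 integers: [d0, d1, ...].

Answer: [0, 0, 0, 0, 0, 2]

Derivation:
Element change: A[5] 15 -> 17, delta = 2
For k < 5: P[k] unchanged, delta_P[k] = 0
For k >= 5: P[k] shifts by exactly 2
Delta array: [0, 0, 0, 0, 0, 2]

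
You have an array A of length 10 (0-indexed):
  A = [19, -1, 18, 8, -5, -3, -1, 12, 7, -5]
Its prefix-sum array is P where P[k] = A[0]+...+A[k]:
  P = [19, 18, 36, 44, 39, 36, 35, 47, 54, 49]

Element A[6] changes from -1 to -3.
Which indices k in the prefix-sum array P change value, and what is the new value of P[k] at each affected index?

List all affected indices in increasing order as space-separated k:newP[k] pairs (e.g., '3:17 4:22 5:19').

P[k] = A[0] + ... + A[k]
P[k] includes A[6] iff k >= 6
Affected indices: 6, 7, ..., 9; delta = -2
  P[6]: 35 + -2 = 33
  P[7]: 47 + -2 = 45
  P[8]: 54 + -2 = 52
  P[9]: 49 + -2 = 47

Answer: 6:33 7:45 8:52 9:47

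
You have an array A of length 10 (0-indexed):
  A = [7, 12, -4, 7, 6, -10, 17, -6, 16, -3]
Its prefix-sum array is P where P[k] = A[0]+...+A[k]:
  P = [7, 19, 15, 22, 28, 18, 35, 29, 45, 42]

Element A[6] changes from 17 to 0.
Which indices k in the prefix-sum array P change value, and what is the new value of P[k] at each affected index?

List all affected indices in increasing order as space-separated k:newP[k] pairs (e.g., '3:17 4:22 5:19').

Answer: 6:18 7:12 8:28 9:25

Derivation:
P[k] = A[0] + ... + A[k]
P[k] includes A[6] iff k >= 6
Affected indices: 6, 7, ..., 9; delta = -17
  P[6]: 35 + -17 = 18
  P[7]: 29 + -17 = 12
  P[8]: 45 + -17 = 28
  P[9]: 42 + -17 = 25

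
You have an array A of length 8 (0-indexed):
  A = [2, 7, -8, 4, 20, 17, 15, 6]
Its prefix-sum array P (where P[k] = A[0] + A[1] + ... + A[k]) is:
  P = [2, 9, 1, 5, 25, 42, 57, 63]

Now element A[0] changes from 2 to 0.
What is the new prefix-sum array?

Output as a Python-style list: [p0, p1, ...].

Change: A[0] 2 -> 0, delta = -2
P[k] for k < 0: unchanged (A[0] not included)
P[k] for k >= 0: shift by delta = -2
  P[0] = 2 + -2 = 0
  P[1] = 9 + -2 = 7
  P[2] = 1 + -2 = -1
  P[3] = 5 + -2 = 3
  P[4] = 25 + -2 = 23
  P[5] = 42 + -2 = 40
  P[6] = 57 + -2 = 55
  P[7] = 63 + -2 = 61

Answer: [0, 7, -1, 3, 23, 40, 55, 61]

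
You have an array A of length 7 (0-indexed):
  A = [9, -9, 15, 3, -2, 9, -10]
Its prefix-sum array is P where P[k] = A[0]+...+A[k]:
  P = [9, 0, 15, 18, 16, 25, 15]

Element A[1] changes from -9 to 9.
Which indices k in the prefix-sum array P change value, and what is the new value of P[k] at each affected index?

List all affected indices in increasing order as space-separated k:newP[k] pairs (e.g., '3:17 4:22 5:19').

P[k] = A[0] + ... + A[k]
P[k] includes A[1] iff k >= 1
Affected indices: 1, 2, ..., 6; delta = 18
  P[1]: 0 + 18 = 18
  P[2]: 15 + 18 = 33
  P[3]: 18 + 18 = 36
  P[4]: 16 + 18 = 34
  P[5]: 25 + 18 = 43
  P[6]: 15 + 18 = 33

Answer: 1:18 2:33 3:36 4:34 5:43 6:33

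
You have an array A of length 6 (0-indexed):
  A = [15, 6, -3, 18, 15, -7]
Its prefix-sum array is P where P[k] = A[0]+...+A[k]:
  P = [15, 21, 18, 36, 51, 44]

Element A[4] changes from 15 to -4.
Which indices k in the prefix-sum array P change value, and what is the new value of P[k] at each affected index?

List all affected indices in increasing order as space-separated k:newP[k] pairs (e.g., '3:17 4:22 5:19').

P[k] = A[0] + ... + A[k]
P[k] includes A[4] iff k >= 4
Affected indices: 4, 5, ..., 5; delta = -19
  P[4]: 51 + -19 = 32
  P[5]: 44 + -19 = 25

Answer: 4:32 5:25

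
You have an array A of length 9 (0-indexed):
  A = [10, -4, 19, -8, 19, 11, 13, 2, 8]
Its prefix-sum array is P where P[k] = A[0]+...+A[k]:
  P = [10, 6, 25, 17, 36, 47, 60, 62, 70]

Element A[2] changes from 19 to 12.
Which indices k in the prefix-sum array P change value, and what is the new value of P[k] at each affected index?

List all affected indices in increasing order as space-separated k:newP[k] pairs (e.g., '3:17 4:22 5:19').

P[k] = A[0] + ... + A[k]
P[k] includes A[2] iff k >= 2
Affected indices: 2, 3, ..., 8; delta = -7
  P[2]: 25 + -7 = 18
  P[3]: 17 + -7 = 10
  P[4]: 36 + -7 = 29
  P[5]: 47 + -7 = 40
  P[6]: 60 + -7 = 53
  P[7]: 62 + -7 = 55
  P[8]: 70 + -7 = 63

Answer: 2:18 3:10 4:29 5:40 6:53 7:55 8:63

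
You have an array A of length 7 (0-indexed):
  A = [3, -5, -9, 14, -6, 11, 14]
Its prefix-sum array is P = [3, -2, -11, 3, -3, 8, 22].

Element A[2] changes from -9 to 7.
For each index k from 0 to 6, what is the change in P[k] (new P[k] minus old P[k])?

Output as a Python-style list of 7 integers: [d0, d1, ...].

Answer: [0, 0, 16, 16, 16, 16, 16]

Derivation:
Element change: A[2] -9 -> 7, delta = 16
For k < 2: P[k] unchanged, delta_P[k] = 0
For k >= 2: P[k] shifts by exactly 16
Delta array: [0, 0, 16, 16, 16, 16, 16]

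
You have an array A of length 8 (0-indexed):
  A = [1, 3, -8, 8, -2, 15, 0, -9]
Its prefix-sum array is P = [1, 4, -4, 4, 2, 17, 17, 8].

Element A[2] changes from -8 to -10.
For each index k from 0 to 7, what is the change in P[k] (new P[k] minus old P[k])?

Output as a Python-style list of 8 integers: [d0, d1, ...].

Element change: A[2] -8 -> -10, delta = -2
For k < 2: P[k] unchanged, delta_P[k] = 0
For k >= 2: P[k] shifts by exactly -2
Delta array: [0, 0, -2, -2, -2, -2, -2, -2]

Answer: [0, 0, -2, -2, -2, -2, -2, -2]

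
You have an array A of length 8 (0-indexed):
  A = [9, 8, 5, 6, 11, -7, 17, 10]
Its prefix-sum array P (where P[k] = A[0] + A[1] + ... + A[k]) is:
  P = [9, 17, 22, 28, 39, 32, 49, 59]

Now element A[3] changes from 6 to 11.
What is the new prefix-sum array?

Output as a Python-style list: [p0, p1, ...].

Answer: [9, 17, 22, 33, 44, 37, 54, 64]

Derivation:
Change: A[3] 6 -> 11, delta = 5
P[k] for k < 3: unchanged (A[3] not included)
P[k] for k >= 3: shift by delta = 5
  P[0] = 9 + 0 = 9
  P[1] = 17 + 0 = 17
  P[2] = 22 + 0 = 22
  P[3] = 28 + 5 = 33
  P[4] = 39 + 5 = 44
  P[5] = 32 + 5 = 37
  P[6] = 49 + 5 = 54
  P[7] = 59 + 5 = 64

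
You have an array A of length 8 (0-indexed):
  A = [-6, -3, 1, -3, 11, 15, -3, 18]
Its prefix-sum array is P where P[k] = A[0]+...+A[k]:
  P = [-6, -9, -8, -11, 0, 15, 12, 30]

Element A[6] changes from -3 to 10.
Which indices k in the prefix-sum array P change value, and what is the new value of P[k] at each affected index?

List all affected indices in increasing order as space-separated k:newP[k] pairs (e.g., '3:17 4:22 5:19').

Answer: 6:25 7:43

Derivation:
P[k] = A[0] + ... + A[k]
P[k] includes A[6] iff k >= 6
Affected indices: 6, 7, ..., 7; delta = 13
  P[6]: 12 + 13 = 25
  P[7]: 30 + 13 = 43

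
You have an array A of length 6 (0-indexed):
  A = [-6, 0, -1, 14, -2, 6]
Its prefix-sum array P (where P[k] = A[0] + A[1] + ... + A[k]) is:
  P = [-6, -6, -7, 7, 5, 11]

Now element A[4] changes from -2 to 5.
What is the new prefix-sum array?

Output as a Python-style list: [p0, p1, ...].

Answer: [-6, -6, -7, 7, 12, 18]

Derivation:
Change: A[4] -2 -> 5, delta = 7
P[k] for k < 4: unchanged (A[4] not included)
P[k] for k >= 4: shift by delta = 7
  P[0] = -6 + 0 = -6
  P[1] = -6 + 0 = -6
  P[2] = -7 + 0 = -7
  P[3] = 7 + 0 = 7
  P[4] = 5 + 7 = 12
  P[5] = 11 + 7 = 18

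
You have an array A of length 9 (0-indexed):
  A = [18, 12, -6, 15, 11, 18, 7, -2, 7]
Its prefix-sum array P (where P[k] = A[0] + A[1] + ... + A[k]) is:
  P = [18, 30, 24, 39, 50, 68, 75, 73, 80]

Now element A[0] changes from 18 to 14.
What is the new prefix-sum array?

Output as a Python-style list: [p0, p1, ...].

Answer: [14, 26, 20, 35, 46, 64, 71, 69, 76]

Derivation:
Change: A[0] 18 -> 14, delta = -4
P[k] for k < 0: unchanged (A[0] not included)
P[k] for k >= 0: shift by delta = -4
  P[0] = 18 + -4 = 14
  P[1] = 30 + -4 = 26
  P[2] = 24 + -4 = 20
  P[3] = 39 + -4 = 35
  P[4] = 50 + -4 = 46
  P[5] = 68 + -4 = 64
  P[6] = 75 + -4 = 71
  P[7] = 73 + -4 = 69
  P[8] = 80 + -4 = 76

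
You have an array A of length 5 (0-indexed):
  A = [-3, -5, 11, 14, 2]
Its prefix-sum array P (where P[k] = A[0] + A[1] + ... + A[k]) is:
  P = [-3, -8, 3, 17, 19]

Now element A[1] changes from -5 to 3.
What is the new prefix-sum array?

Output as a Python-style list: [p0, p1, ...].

Answer: [-3, 0, 11, 25, 27]

Derivation:
Change: A[1] -5 -> 3, delta = 8
P[k] for k < 1: unchanged (A[1] not included)
P[k] for k >= 1: shift by delta = 8
  P[0] = -3 + 0 = -3
  P[1] = -8 + 8 = 0
  P[2] = 3 + 8 = 11
  P[3] = 17 + 8 = 25
  P[4] = 19 + 8 = 27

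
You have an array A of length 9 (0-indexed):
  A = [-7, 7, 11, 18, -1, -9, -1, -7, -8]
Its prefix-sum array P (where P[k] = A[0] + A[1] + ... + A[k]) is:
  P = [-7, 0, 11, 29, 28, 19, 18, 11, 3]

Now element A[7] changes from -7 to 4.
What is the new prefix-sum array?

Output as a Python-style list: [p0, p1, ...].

Answer: [-7, 0, 11, 29, 28, 19, 18, 22, 14]

Derivation:
Change: A[7] -7 -> 4, delta = 11
P[k] for k < 7: unchanged (A[7] not included)
P[k] for k >= 7: shift by delta = 11
  P[0] = -7 + 0 = -7
  P[1] = 0 + 0 = 0
  P[2] = 11 + 0 = 11
  P[3] = 29 + 0 = 29
  P[4] = 28 + 0 = 28
  P[5] = 19 + 0 = 19
  P[6] = 18 + 0 = 18
  P[7] = 11 + 11 = 22
  P[8] = 3 + 11 = 14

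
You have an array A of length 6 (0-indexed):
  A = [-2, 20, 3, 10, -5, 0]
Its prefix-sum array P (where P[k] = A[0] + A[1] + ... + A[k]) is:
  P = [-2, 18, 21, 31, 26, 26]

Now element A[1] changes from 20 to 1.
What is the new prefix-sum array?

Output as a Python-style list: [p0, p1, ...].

Answer: [-2, -1, 2, 12, 7, 7]

Derivation:
Change: A[1] 20 -> 1, delta = -19
P[k] for k < 1: unchanged (A[1] not included)
P[k] for k >= 1: shift by delta = -19
  P[0] = -2 + 0 = -2
  P[1] = 18 + -19 = -1
  P[2] = 21 + -19 = 2
  P[3] = 31 + -19 = 12
  P[4] = 26 + -19 = 7
  P[5] = 26 + -19 = 7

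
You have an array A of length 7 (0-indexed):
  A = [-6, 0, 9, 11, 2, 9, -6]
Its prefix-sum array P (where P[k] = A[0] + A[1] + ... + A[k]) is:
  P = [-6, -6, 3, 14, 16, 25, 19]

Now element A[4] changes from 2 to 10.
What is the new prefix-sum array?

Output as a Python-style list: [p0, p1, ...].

Answer: [-6, -6, 3, 14, 24, 33, 27]

Derivation:
Change: A[4] 2 -> 10, delta = 8
P[k] for k < 4: unchanged (A[4] not included)
P[k] for k >= 4: shift by delta = 8
  P[0] = -6 + 0 = -6
  P[1] = -6 + 0 = -6
  P[2] = 3 + 0 = 3
  P[3] = 14 + 0 = 14
  P[4] = 16 + 8 = 24
  P[5] = 25 + 8 = 33
  P[6] = 19 + 8 = 27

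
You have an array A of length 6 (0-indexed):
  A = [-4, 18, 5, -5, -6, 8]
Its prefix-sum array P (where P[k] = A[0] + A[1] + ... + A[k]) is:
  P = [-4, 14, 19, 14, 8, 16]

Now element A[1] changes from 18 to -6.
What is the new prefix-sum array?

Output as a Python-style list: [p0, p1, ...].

Answer: [-4, -10, -5, -10, -16, -8]

Derivation:
Change: A[1] 18 -> -6, delta = -24
P[k] for k < 1: unchanged (A[1] not included)
P[k] for k >= 1: shift by delta = -24
  P[0] = -4 + 0 = -4
  P[1] = 14 + -24 = -10
  P[2] = 19 + -24 = -5
  P[3] = 14 + -24 = -10
  P[4] = 8 + -24 = -16
  P[5] = 16 + -24 = -8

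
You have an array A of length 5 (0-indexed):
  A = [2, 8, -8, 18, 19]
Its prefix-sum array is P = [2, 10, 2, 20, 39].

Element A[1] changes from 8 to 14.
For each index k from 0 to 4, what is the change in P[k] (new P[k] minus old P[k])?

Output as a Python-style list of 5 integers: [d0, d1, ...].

Answer: [0, 6, 6, 6, 6]

Derivation:
Element change: A[1] 8 -> 14, delta = 6
For k < 1: P[k] unchanged, delta_P[k] = 0
For k >= 1: P[k] shifts by exactly 6
Delta array: [0, 6, 6, 6, 6]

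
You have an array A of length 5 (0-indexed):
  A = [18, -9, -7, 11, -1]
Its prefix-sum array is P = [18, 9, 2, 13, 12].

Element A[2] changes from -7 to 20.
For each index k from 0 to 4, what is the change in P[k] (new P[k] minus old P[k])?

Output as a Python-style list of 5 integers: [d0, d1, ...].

Element change: A[2] -7 -> 20, delta = 27
For k < 2: P[k] unchanged, delta_P[k] = 0
For k >= 2: P[k] shifts by exactly 27
Delta array: [0, 0, 27, 27, 27]

Answer: [0, 0, 27, 27, 27]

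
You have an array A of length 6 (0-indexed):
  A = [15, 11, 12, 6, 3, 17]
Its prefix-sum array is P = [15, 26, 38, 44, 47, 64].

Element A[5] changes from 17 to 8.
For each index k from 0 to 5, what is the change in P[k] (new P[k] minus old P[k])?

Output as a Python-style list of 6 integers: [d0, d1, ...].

Answer: [0, 0, 0, 0, 0, -9]

Derivation:
Element change: A[5] 17 -> 8, delta = -9
For k < 5: P[k] unchanged, delta_P[k] = 0
For k >= 5: P[k] shifts by exactly -9
Delta array: [0, 0, 0, 0, 0, -9]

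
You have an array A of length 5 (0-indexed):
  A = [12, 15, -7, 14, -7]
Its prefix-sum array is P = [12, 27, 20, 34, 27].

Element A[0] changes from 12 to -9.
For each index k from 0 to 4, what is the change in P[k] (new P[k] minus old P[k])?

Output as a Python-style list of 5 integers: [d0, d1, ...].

Answer: [-21, -21, -21, -21, -21]

Derivation:
Element change: A[0] 12 -> -9, delta = -21
For k < 0: P[k] unchanged, delta_P[k] = 0
For k >= 0: P[k] shifts by exactly -21
Delta array: [-21, -21, -21, -21, -21]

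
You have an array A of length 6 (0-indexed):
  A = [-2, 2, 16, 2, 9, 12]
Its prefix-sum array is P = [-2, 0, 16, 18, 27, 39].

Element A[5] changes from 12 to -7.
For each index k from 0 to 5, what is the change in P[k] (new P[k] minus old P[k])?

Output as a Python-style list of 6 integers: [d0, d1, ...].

Answer: [0, 0, 0, 0, 0, -19]

Derivation:
Element change: A[5] 12 -> -7, delta = -19
For k < 5: P[k] unchanged, delta_P[k] = 0
For k >= 5: P[k] shifts by exactly -19
Delta array: [0, 0, 0, 0, 0, -19]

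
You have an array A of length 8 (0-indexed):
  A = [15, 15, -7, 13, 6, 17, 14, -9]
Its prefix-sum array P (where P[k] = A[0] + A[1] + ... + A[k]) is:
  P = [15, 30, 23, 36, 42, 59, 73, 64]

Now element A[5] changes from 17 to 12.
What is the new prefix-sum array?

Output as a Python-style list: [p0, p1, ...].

Answer: [15, 30, 23, 36, 42, 54, 68, 59]

Derivation:
Change: A[5] 17 -> 12, delta = -5
P[k] for k < 5: unchanged (A[5] not included)
P[k] for k >= 5: shift by delta = -5
  P[0] = 15 + 0 = 15
  P[1] = 30 + 0 = 30
  P[2] = 23 + 0 = 23
  P[3] = 36 + 0 = 36
  P[4] = 42 + 0 = 42
  P[5] = 59 + -5 = 54
  P[6] = 73 + -5 = 68
  P[7] = 64 + -5 = 59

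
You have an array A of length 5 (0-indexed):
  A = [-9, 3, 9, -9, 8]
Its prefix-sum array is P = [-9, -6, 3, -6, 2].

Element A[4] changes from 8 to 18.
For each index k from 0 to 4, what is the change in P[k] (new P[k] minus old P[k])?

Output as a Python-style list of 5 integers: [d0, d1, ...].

Element change: A[4] 8 -> 18, delta = 10
For k < 4: P[k] unchanged, delta_P[k] = 0
For k >= 4: P[k] shifts by exactly 10
Delta array: [0, 0, 0, 0, 10]

Answer: [0, 0, 0, 0, 10]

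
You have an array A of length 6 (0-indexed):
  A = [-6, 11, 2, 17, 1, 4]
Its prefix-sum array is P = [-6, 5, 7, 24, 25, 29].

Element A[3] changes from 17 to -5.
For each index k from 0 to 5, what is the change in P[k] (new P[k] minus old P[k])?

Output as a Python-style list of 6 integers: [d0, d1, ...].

Answer: [0, 0, 0, -22, -22, -22]

Derivation:
Element change: A[3] 17 -> -5, delta = -22
For k < 3: P[k] unchanged, delta_P[k] = 0
For k >= 3: P[k] shifts by exactly -22
Delta array: [0, 0, 0, -22, -22, -22]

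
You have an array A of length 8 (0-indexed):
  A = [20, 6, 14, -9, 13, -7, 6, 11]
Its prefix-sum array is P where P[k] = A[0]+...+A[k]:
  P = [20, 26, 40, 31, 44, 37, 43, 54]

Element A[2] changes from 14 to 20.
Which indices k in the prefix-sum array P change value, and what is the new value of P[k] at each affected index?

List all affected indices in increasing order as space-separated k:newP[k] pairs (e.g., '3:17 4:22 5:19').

Answer: 2:46 3:37 4:50 5:43 6:49 7:60

Derivation:
P[k] = A[0] + ... + A[k]
P[k] includes A[2] iff k >= 2
Affected indices: 2, 3, ..., 7; delta = 6
  P[2]: 40 + 6 = 46
  P[3]: 31 + 6 = 37
  P[4]: 44 + 6 = 50
  P[5]: 37 + 6 = 43
  P[6]: 43 + 6 = 49
  P[7]: 54 + 6 = 60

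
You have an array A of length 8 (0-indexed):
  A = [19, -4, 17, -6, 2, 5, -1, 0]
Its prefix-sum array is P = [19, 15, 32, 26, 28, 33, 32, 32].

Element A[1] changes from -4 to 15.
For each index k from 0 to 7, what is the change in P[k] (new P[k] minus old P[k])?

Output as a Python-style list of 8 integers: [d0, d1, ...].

Answer: [0, 19, 19, 19, 19, 19, 19, 19]

Derivation:
Element change: A[1] -4 -> 15, delta = 19
For k < 1: P[k] unchanged, delta_P[k] = 0
For k >= 1: P[k] shifts by exactly 19
Delta array: [0, 19, 19, 19, 19, 19, 19, 19]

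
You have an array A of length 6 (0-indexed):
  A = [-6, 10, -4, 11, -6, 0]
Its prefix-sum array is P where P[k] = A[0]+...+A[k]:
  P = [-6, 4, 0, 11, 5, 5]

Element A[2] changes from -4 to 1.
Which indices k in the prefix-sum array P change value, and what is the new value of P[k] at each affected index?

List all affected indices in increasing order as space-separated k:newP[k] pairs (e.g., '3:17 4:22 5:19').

Answer: 2:5 3:16 4:10 5:10

Derivation:
P[k] = A[0] + ... + A[k]
P[k] includes A[2] iff k >= 2
Affected indices: 2, 3, ..., 5; delta = 5
  P[2]: 0 + 5 = 5
  P[3]: 11 + 5 = 16
  P[4]: 5 + 5 = 10
  P[5]: 5 + 5 = 10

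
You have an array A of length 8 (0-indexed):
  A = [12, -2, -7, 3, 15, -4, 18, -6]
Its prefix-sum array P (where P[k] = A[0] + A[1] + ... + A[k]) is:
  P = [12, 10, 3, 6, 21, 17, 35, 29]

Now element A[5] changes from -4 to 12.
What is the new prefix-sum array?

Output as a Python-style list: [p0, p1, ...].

Change: A[5] -4 -> 12, delta = 16
P[k] for k < 5: unchanged (A[5] not included)
P[k] for k >= 5: shift by delta = 16
  P[0] = 12 + 0 = 12
  P[1] = 10 + 0 = 10
  P[2] = 3 + 0 = 3
  P[3] = 6 + 0 = 6
  P[4] = 21 + 0 = 21
  P[5] = 17 + 16 = 33
  P[6] = 35 + 16 = 51
  P[7] = 29 + 16 = 45

Answer: [12, 10, 3, 6, 21, 33, 51, 45]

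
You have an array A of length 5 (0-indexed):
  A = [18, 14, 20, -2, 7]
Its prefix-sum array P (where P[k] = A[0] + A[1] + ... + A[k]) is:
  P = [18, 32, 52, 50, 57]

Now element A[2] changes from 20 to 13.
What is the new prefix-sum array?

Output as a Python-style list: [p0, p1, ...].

Change: A[2] 20 -> 13, delta = -7
P[k] for k < 2: unchanged (A[2] not included)
P[k] for k >= 2: shift by delta = -7
  P[0] = 18 + 0 = 18
  P[1] = 32 + 0 = 32
  P[2] = 52 + -7 = 45
  P[3] = 50 + -7 = 43
  P[4] = 57 + -7 = 50

Answer: [18, 32, 45, 43, 50]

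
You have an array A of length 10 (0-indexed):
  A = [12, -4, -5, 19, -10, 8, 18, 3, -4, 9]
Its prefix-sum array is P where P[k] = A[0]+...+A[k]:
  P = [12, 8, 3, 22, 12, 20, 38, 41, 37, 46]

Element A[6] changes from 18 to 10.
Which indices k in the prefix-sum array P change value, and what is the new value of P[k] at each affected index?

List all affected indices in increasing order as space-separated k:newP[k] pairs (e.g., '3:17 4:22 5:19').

Answer: 6:30 7:33 8:29 9:38

Derivation:
P[k] = A[0] + ... + A[k]
P[k] includes A[6] iff k >= 6
Affected indices: 6, 7, ..., 9; delta = -8
  P[6]: 38 + -8 = 30
  P[7]: 41 + -8 = 33
  P[8]: 37 + -8 = 29
  P[9]: 46 + -8 = 38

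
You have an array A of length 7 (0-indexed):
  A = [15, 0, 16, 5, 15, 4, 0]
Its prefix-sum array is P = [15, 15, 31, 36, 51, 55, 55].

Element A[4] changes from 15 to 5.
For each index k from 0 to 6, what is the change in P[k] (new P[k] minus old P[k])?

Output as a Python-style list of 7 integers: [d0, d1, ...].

Answer: [0, 0, 0, 0, -10, -10, -10]

Derivation:
Element change: A[4] 15 -> 5, delta = -10
For k < 4: P[k] unchanged, delta_P[k] = 0
For k >= 4: P[k] shifts by exactly -10
Delta array: [0, 0, 0, 0, -10, -10, -10]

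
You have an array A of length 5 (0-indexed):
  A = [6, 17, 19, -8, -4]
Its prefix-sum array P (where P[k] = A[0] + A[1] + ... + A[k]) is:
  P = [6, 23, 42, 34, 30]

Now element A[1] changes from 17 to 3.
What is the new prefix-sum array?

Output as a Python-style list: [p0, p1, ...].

Change: A[1] 17 -> 3, delta = -14
P[k] for k < 1: unchanged (A[1] not included)
P[k] for k >= 1: shift by delta = -14
  P[0] = 6 + 0 = 6
  P[1] = 23 + -14 = 9
  P[2] = 42 + -14 = 28
  P[3] = 34 + -14 = 20
  P[4] = 30 + -14 = 16

Answer: [6, 9, 28, 20, 16]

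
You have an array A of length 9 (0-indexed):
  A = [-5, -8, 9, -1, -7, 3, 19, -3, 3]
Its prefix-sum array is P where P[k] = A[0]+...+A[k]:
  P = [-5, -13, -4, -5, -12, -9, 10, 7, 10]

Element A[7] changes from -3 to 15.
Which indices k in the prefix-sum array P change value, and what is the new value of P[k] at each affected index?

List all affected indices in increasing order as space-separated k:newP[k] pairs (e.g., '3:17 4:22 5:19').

P[k] = A[0] + ... + A[k]
P[k] includes A[7] iff k >= 7
Affected indices: 7, 8, ..., 8; delta = 18
  P[7]: 7 + 18 = 25
  P[8]: 10 + 18 = 28

Answer: 7:25 8:28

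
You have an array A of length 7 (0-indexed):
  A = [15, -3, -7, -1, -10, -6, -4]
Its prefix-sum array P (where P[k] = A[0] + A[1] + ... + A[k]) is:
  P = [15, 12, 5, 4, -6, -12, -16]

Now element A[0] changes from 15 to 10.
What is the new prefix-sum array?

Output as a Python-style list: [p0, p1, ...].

Change: A[0] 15 -> 10, delta = -5
P[k] for k < 0: unchanged (A[0] not included)
P[k] for k >= 0: shift by delta = -5
  P[0] = 15 + -5 = 10
  P[1] = 12 + -5 = 7
  P[2] = 5 + -5 = 0
  P[3] = 4 + -5 = -1
  P[4] = -6 + -5 = -11
  P[5] = -12 + -5 = -17
  P[6] = -16 + -5 = -21

Answer: [10, 7, 0, -1, -11, -17, -21]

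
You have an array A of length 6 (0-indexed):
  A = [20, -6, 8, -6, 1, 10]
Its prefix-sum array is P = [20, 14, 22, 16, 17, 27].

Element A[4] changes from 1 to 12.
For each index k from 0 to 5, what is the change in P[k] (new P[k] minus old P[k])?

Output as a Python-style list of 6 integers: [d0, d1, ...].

Element change: A[4] 1 -> 12, delta = 11
For k < 4: P[k] unchanged, delta_P[k] = 0
For k >= 4: P[k] shifts by exactly 11
Delta array: [0, 0, 0, 0, 11, 11]

Answer: [0, 0, 0, 0, 11, 11]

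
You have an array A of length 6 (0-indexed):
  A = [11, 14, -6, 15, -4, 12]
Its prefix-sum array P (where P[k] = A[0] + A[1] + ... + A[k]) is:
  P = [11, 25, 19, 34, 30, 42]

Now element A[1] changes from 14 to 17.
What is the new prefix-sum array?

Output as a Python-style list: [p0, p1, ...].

Change: A[1] 14 -> 17, delta = 3
P[k] for k < 1: unchanged (A[1] not included)
P[k] for k >= 1: shift by delta = 3
  P[0] = 11 + 0 = 11
  P[1] = 25 + 3 = 28
  P[2] = 19 + 3 = 22
  P[3] = 34 + 3 = 37
  P[4] = 30 + 3 = 33
  P[5] = 42 + 3 = 45

Answer: [11, 28, 22, 37, 33, 45]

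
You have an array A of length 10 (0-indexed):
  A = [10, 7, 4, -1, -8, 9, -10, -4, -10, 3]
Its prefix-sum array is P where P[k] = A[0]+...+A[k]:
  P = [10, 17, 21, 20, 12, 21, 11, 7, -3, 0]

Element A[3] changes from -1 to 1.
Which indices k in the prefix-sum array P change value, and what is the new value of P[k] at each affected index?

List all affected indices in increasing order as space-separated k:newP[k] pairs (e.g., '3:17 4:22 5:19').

P[k] = A[0] + ... + A[k]
P[k] includes A[3] iff k >= 3
Affected indices: 3, 4, ..., 9; delta = 2
  P[3]: 20 + 2 = 22
  P[4]: 12 + 2 = 14
  P[5]: 21 + 2 = 23
  P[6]: 11 + 2 = 13
  P[7]: 7 + 2 = 9
  P[8]: -3 + 2 = -1
  P[9]: 0 + 2 = 2

Answer: 3:22 4:14 5:23 6:13 7:9 8:-1 9:2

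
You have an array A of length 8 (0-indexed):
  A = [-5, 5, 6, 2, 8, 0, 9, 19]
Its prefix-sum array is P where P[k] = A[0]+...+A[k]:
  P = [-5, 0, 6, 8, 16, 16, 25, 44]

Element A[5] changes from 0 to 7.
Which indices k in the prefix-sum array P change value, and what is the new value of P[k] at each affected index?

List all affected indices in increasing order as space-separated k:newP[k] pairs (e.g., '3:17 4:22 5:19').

Answer: 5:23 6:32 7:51

Derivation:
P[k] = A[0] + ... + A[k]
P[k] includes A[5] iff k >= 5
Affected indices: 5, 6, ..., 7; delta = 7
  P[5]: 16 + 7 = 23
  P[6]: 25 + 7 = 32
  P[7]: 44 + 7 = 51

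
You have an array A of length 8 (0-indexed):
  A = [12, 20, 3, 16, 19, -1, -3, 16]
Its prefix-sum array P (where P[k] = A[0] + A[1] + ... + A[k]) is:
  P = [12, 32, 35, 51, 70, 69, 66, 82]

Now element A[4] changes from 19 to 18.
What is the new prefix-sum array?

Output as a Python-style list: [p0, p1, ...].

Answer: [12, 32, 35, 51, 69, 68, 65, 81]

Derivation:
Change: A[4] 19 -> 18, delta = -1
P[k] for k < 4: unchanged (A[4] not included)
P[k] for k >= 4: shift by delta = -1
  P[0] = 12 + 0 = 12
  P[1] = 32 + 0 = 32
  P[2] = 35 + 0 = 35
  P[3] = 51 + 0 = 51
  P[4] = 70 + -1 = 69
  P[5] = 69 + -1 = 68
  P[6] = 66 + -1 = 65
  P[7] = 82 + -1 = 81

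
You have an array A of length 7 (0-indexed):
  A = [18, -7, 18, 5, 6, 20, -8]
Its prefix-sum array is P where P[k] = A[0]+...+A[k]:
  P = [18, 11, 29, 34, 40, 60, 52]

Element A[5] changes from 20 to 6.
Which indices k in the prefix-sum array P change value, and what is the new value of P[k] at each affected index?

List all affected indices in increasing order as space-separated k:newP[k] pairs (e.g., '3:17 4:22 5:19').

Answer: 5:46 6:38

Derivation:
P[k] = A[0] + ... + A[k]
P[k] includes A[5] iff k >= 5
Affected indices: 5, 6, ..., 6; delta = -14
  P[5]: 60 + -14 = 46
  P[6]: 52 + -14 = 38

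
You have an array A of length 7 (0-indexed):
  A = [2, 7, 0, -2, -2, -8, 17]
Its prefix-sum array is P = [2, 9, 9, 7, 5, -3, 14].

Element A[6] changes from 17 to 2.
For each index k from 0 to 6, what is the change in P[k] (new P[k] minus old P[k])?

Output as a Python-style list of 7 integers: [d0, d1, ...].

Answer: [0, 0, 0, 0, 0, 0, -15]

Derivation:
Element change: A[6] 17 -> 2, delta = -15
For k < 6: P[k] unchanged, delta_P[k] = 0
For k >= 6: P[k] shifts by exactly -15
Delta array: [0, 0, 0, 0, 0, 0, -15]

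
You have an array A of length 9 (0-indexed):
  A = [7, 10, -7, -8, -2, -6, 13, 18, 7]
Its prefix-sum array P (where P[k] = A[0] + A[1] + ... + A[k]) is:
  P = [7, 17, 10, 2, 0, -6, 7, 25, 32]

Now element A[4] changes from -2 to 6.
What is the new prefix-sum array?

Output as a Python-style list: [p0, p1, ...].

Answer: [7, 17, 10, 2, 8, 2, 15, 33, 40]

Derivation:
Change: A[4] -2 -> 6, delta = 8
P[k] for k < 4: unchanged (A[4] not included)
P[k] for k >= 4: shift by delta = 8
  P[0] = 7 + 0 = 7
  P[1] = 17 + 0 = 17
  P[2] = 10 + 0 = 10
  P[3] = 2 + 0 = 2
  P[4] = 0 + 8 = 8
  P[5] = -6 + 8 = 2
  P[6] = 7 + 8 = 15
  P[7] = 25 + 8 = 33
  P[8] = 32 + 8 = 40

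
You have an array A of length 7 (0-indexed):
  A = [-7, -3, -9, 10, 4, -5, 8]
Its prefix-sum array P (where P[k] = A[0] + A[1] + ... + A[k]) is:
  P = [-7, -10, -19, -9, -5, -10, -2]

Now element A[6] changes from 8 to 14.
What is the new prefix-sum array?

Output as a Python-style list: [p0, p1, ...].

Answer: [-7, -10, -19, -9, -5, -10, 4]

Derivation:
Change: A[6] 8 -> 14, delta = 6
P[k] for k < 6: unchanged (A[6] not included)
P[k] for k >= 6: shift by delta = 6
  P[0] = -7 + 0 = -7
  P[1] = -10 + 0 = -10
  P[2] = -19 + 0 = -19
  P[3] = -9 + 0 = -9
  P[4] = -5 + 0 = -5
  P[5] = -10 + 0 = -10
  P[6] = -2 + 6 = 4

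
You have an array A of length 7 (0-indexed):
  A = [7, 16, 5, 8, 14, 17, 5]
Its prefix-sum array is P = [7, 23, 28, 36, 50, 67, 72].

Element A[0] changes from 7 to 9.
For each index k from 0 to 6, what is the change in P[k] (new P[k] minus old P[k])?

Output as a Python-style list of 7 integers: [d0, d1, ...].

Element change: A[0] 7 -> 9, delta = 2
For k < 0: P[k] unchanged, delta_P[k] = 0
For k >= 0: P[k] shifts by exactly 2
Delta array: [2, 2, 2, 2, 2, 2, 2]

Answer: [2, 2, 2, 2, 2, 2, 2]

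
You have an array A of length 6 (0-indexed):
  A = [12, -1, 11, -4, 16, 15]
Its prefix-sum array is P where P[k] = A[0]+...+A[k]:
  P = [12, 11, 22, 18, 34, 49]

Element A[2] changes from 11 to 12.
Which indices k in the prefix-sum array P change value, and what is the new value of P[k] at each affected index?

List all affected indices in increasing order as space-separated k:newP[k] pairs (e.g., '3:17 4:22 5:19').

P[k] = A[0] + ... + A[k]
P[k] includes A[2] iff k >= 2
Affected indices: 2, 3, ..., 5; delta = 1
  P[2]: 22 + 1 = 23
  P[3]: 18 + 1 = 19
  P[4]: 34 + 1 = 35
  P[5]: 49 + 1 = 50

Answer: 2:23 3:19 4:35 5:50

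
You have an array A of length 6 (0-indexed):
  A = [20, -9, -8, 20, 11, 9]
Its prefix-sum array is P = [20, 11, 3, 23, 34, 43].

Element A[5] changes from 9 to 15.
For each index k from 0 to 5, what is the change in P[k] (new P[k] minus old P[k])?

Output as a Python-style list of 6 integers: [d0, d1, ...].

Answer: [0, 0, 0, 0, 0, 6]

Derivation:
Element change: A[5] 9 -> 15, delta = 6
For k < 5: P[k] unchanged, delta_P[k] = 0
For k >= 5: P[k] shifts by exactly 6
Delta array: [0, 0, 0, 0, 0, 6]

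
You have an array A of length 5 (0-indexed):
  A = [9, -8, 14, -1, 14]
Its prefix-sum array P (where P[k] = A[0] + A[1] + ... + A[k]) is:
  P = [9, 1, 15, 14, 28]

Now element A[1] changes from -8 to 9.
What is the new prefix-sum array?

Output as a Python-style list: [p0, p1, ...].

Change: A[1] -8 -> 9, delta = 17
P[k] for k < 1: unchanged (A[1] not included)
P[k] for k >= 1: shift by delta = 17
  P[0] = 9 + 0 = 9
  P[1] = 1 + 17 = 18
  P[2] = 15 + 17 = 32
  P[3] = 14 + 17 = 31
  P[4] = 28 + 17 = 45

Answer: [9, 18, 32, 31, 45]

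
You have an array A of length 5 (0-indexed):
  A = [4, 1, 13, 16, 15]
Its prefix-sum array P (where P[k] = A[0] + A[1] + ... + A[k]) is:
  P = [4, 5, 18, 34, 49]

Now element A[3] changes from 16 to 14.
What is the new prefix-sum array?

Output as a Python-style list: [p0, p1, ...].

Answer: [4, 5, 18, 32, 47]

Derivation:
Change: A[3] 16 -> 14, delta = -2
P[k] for k < 3: unchanged (A[3] not included)
P[k] for k >= 3: shift by delta = -2
  P[0] = 4 + 0 = 4
  P[1] = 5 + 0 = 5
  P[2] = 18 + 0 = 18
  P[3] = 34 + -2 = 32
  P[4] = 49 + -2 = 47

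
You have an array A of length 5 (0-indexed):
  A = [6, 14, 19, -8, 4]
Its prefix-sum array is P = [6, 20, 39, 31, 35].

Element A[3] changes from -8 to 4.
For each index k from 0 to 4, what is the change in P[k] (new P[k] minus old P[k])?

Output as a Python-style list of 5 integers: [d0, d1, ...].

Element change: A[3] -8 -> 4, delta = 12
For k < 3: P[k] unchanged, delta_P[k] = 0
For k >= 3: P[k] shifts by exactly 12
Delta array: [0, 0, 0, 12, 12]

Answer: [0, 0, 0, 12, 12]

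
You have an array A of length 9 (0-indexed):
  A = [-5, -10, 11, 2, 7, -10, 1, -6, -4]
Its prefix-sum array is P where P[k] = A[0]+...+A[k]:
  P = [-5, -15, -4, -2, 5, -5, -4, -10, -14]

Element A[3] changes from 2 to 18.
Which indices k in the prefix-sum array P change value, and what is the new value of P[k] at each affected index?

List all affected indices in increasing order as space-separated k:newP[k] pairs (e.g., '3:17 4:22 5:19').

P[k] = A[0] + ... + A[k]
P[k] includes A[3] iff k >= 3
Affected indices: 3, 4, ..., 8; delta = 16
  P[3]: -2 + 16 = 14
  P[4]: 5 + 16 = 21
  P[5]: -5 + 16 = 11
  P[6]: -4 + 16 = 12
  P[7]: -10 + 16 = 6
  P[8]: -14 + 16 = 2

Answer: 3:14 4:21 5:11 6:12 7:6 8:2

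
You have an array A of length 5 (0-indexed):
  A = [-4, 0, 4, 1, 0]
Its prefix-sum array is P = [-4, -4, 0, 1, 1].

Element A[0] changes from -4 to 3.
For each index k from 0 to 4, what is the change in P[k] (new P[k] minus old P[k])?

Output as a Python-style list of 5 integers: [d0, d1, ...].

Element change: A[0] -4 -> 3, delta = 7
For k < 0: P[k] unchanged, delta_P[k] = 0
For k >= 0: P[k] shifts by exactly 7
Delta array: [7, 7, 7, 7, 7]

Answer: [7, 7, 7, 7, 7]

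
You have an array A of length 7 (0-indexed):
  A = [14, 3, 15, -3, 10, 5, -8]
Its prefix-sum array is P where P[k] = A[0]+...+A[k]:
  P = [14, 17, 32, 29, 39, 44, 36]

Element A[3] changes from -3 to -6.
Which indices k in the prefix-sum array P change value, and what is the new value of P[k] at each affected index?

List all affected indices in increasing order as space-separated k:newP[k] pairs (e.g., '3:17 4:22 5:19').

Answer: 3:26 4:36 5:41 6:33

Derivation:
P[k] = A[0] + ... + A[k]
P[k] includes A[3] iff k >= 3
Affected indices: 3, 4, ..., 6; delta = -3
  P[3]: 29 + -3 = 26
  P[4]: 39 + -3 = 36
  P[5]: 44 + -3 = 41
  P[6]: 36 + -3 = 33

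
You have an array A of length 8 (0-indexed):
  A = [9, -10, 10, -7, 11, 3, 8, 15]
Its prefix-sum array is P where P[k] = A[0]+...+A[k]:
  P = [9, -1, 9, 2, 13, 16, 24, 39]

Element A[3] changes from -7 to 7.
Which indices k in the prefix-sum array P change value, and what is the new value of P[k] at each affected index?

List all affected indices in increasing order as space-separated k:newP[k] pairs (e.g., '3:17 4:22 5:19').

Answer: 3:16 4:27 5:30 6:38 7:53

Derivation:
P[k] = A[0] + ... + A[k]
P[k] includes A[3] iff k >= 3
Affected indices: 3, 4, ..., 7; delta = 14
  P[3]: 2 + 14 = 16
  P[4]: 13 + 14 = 27
  P[5]: 16 + 14 = 30
  P[6]: 24 + 14 = 38
  P[7]: 39 + 14 = 53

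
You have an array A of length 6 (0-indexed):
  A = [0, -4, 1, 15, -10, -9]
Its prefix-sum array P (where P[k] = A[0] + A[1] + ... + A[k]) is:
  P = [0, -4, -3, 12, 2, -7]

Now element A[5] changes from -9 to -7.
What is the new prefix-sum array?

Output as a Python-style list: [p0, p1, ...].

Answer: [0, -4, -3, 12, 2, -5]

Derivation:
Change: A[5] -9 -> -7, delta = 2
P[k] for k < 5: unchanged (A[5] not included)
P[k] for k >= 5: shift by delta = 2
  P[0] = 0 + 0 = 0
  P[1] = -4 + 0 = -4
  P[2] = -3 + 0 = -3
  P[3] = 12 + 0 = 12
  P[4] = 2 + 0 = 2
  P[5] = -7 + 2 = -5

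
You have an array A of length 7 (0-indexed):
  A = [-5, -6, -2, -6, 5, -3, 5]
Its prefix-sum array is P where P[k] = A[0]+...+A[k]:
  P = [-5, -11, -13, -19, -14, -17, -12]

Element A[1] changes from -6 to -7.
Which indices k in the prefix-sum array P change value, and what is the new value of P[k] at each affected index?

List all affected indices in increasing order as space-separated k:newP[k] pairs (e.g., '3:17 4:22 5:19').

P[k] = A[0] + ... + A[k]
P[k] includes A[1] iff k >= 1
Affected indices: 1, 2, ..., 6; delta = -1
  P[1]: -11 + -1 = -12
  P[2]: -13 + -1 = -14
  P[3]: -19 + -1 = -20
  P[4]: -14 + -1 = -15
  P[5]: -17 + -1 = -18
  P[6]: -12 + -1 = -13

Answer: 1:-12 2:-14 3:-20 4:-15 5:-18 6:-13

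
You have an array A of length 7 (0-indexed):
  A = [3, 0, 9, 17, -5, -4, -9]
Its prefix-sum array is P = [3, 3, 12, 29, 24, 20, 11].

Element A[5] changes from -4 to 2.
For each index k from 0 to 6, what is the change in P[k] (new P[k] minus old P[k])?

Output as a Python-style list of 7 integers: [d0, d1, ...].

Answer: [0, 0, 0, 0, 0, 6, 6]

Derivation:
Element change: A[5] -4 -> 2, delta = 6
For k < 5: P[k] unchanged, delta_P[k] = 0
For k >= 5: P[k] shifts by exactly 6
Delta array: [0, 0, 0, 0, 0, 6, 6]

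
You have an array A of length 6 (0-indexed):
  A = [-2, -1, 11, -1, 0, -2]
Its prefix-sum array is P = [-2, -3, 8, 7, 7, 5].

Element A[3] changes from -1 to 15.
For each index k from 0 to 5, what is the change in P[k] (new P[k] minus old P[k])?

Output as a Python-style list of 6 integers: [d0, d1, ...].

Answer: [0, 0, 0, 16, 16, 16]

Derivation:
Element change: A[3] -1 -> 15, delta = 16
For k < 3: P[k] unchanged, delta_P[k] = 0
For k >= 3: P[k] shifts by exactly 16
Delta array: [0, 0, 0, 16, 16, 16]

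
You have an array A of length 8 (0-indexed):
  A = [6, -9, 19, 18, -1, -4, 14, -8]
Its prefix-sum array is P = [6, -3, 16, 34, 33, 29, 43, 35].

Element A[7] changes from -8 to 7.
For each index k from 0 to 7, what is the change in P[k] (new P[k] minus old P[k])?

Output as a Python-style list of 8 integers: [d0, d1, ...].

Answer: [0, 0, 0, 0, 0, 0, 0, 15]

Derivation:
Element change: A[7] -8 -> 7, delta = 15
For k < 7: P[k] unchanged, delta_P[k] = 0
For k >= 7: P[k] shifts by exactly 15
Delta array: [0, 0, 0, 0, 0, 0, 0, 15]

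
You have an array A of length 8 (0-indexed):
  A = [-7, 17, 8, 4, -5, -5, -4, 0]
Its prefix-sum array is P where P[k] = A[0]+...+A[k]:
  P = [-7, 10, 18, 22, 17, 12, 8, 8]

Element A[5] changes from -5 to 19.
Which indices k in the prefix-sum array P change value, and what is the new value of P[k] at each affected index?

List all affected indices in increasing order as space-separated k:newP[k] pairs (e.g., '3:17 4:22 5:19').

Answer: 5:36 6:32 7:32

Derivation:
P[k] = A[0] + ... + A[k]
P[k] includes A[5] iff k >= 5
Affected indices: 5, 6, ..., 7; delta = 24
  P[5]: 12 + 24 = 36
  P[6]: 8 + 24 = 32
  P[7]: 8 + 24 = 32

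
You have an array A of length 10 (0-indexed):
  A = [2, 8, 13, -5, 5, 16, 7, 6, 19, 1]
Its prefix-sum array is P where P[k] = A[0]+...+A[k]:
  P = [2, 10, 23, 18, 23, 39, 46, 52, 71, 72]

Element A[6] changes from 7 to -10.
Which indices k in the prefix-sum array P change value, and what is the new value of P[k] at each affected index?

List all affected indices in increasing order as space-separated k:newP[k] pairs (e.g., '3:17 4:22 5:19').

Answer: 6:29 7:35 8:54 9:55

Derivation:
P[k] = A[0] + ... + A[k]
P[k] includes A[6] iff k >= 6
Affected indices: 6, 7, ..., 9; delta = -17
  P[6]: 46 + -17 = 29
  P[7]: 52 + -17 = 35
  P[8]: 71 + -17 = 54
  P[9]: 72 + -17 = 55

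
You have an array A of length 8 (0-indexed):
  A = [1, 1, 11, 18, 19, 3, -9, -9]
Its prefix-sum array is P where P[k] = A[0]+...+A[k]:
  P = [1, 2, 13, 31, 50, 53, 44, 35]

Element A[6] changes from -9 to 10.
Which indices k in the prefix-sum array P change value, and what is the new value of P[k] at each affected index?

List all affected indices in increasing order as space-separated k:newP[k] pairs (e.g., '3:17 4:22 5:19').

P[k] = A[0] + ... + A[k]
P[k] includes A[6] iff k >= 6
Affected indices: 6, 7, ..., 7; delta = 19
  P[6]: 44 + 19 = 63
  P[7]: 35 + 19 = 54

Answer: 6:63 7:54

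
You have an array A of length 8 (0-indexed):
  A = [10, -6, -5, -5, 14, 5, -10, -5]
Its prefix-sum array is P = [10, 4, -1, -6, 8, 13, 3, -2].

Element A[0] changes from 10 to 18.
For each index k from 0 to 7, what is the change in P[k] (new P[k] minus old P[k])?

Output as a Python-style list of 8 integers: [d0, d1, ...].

Element change: A[0] 10 -> 18, delta = 8
For k < 0: P[k] unchanged, delta_P[k] = 0
For k >= 0: P[k] shifts by exactly 8
Delta array: [8, 8, 8, 8, 8, 8, 8, 8]

Answer: [8, 8, 8, 8, 8, 8, 8, 8]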